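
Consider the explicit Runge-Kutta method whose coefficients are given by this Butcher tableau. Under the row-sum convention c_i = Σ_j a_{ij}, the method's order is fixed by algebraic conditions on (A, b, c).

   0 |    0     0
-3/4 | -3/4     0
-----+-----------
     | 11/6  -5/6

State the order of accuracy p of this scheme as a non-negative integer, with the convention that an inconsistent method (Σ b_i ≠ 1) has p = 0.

1

b = (11/6, -5/6)
c = (0, -3/4)
Σ b_i: 11/6·1 + (-5/6)·1 = 1 ✓
b·c: (-5/6)·(-3/4) = 5/8 ≠ 1/2 ⇒ order 1.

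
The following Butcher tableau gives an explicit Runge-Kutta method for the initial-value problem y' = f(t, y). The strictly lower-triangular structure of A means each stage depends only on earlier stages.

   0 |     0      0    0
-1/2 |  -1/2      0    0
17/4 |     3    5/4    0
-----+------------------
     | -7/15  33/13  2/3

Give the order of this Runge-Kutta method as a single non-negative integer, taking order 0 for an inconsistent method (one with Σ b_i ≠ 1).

b = (-7/15, 33/13, 2/3)
c = (0, -1/2, 17/4)
Ac = (0, 0, -5/8)
Σ b_i: (-7/15)·1 + 33/13·1 + 2/3·1 = 178/65 ≠ 1 ⇒ order 0.

0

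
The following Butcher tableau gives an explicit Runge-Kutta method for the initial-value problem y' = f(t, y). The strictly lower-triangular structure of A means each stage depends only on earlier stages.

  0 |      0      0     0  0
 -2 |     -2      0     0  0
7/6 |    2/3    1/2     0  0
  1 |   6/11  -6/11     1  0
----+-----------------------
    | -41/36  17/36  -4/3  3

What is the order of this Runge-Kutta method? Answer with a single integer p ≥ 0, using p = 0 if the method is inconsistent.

b = (-41/36, 17/36, -4/3, 3)
c = (0, -2, 7/6, 1)
Ac = (0, 0, -1, 149/66)
Σ b_i: (-41/36)·1 + 17/36·1 + (-4/3)·1 + 3·1 = 1 ✓
b·c: 17/36·(-2) + (-4/3)·7/6 + 3·1 = 1/2 ✓
b·c²: 17/36·4 + (-4/3)·49/36 + 3·1 = 83/27 ≠ 1/3 ⇒ order 2.
b·Ac: (-4/3)·(-1) + 3·149/66 = 535/66 ≠ 1/6

2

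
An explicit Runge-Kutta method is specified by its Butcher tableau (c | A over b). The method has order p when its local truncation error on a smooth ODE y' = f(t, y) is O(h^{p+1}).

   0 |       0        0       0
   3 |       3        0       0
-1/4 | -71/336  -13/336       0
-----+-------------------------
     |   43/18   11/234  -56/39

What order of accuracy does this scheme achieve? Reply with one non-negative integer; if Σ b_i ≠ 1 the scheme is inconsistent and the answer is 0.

3

b = (43/18, 11/234, -56/39)
c = (0, 3, -1/4)
Ac = (0, 0, -13/112)
Σ b_i: 43/18·1 + 11/234·1 + (-56/39)·1 = 1 ✓
b·c: 11/234·3 + (-56/39)·(-1/4) = 1/2 ✓
b·c²: 11/234·9 + (-56/39)·1/16 = 1/3 ✓
b·Ac: (-56/39)·(-13/112) = 1/6 ✓; 3 stages ⇒ order 3.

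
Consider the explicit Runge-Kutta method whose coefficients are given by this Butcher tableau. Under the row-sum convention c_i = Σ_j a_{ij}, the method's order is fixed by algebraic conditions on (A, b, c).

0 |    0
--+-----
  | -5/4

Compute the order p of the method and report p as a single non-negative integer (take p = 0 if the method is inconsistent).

0

b = (-5/4)
c = (0)
Σ b_i: (-5/4)·1 = -5/4 ≠ 1 ⇒ order 0.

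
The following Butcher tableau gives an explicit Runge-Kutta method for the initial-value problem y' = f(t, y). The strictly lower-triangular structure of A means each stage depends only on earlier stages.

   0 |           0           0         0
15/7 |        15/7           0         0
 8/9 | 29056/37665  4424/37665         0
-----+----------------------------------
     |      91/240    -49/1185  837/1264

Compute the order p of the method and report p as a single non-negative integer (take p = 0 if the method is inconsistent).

3

b = (91/240, -49/1185, 837/1264)
c = (0, 15/7, 8/9)
Ac = (0, 0, 632/2511)
Σ b_i: 91/240·1 + (-49/1185)·1 + 837/1264·1 = 1 ✓
b·c: (-49/1185)·15/7 + 837/1264·8/9 = 1/2 ✓
b·c²: (-49/1185)·225/49 + 837/1264·64/81 = 1/3 ✓
b·Ac: 837/1264·632/2511 = 1/6 ✓; 3 stages ⇒ order 3.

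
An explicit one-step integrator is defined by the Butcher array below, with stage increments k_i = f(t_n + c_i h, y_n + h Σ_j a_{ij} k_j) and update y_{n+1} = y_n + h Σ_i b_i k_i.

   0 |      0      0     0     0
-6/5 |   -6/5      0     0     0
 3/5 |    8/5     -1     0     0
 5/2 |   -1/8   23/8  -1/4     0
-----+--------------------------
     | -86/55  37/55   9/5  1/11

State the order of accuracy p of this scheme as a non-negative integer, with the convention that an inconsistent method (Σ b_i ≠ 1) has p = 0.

b = (-86/55, 37/55, 9/5, 1/11)
c = (0, -6/5, 3/5, 5/2)
Ac = (0, 0, 6/5, -18/5)
Σ b_i: (-86/55)·1 + 37/55·1 + 9/5·1 + 1/11·1 = 1 ✓
b·c: 37/55·(-6/5) + 9/5·3/5 + 1/11·5/2 = 1/2 ✓
b·c²: 37/55·36/25 + 9/5·9/25 + 1/11·25/4 = 12017/5500 ≠ 1/3 ⇒ order 2.
b·Ac: 9/5·6/5 + 1/11·(-18/5) = 504/275 ≠ 1/6

2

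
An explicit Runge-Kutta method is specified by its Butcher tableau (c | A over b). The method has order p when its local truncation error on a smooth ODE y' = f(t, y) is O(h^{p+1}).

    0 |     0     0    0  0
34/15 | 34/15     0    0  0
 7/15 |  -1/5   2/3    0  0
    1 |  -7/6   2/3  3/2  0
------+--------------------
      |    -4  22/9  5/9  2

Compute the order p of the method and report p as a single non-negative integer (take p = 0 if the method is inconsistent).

1

b = (-4, 22/9, 5/9, 2)
c = (0, 34/15, 7/15, 1)
Ac = (0, 0, 68/45, 199/90)
Σ b_i: (-4)·1 + 22/9·1 + 5/9·1 + 2·1 = 1 ✓
b·c: 22/9·34/15 + 5/9·7/15 + 2·1 = 39/5 ≠ 1/2 ⇒ order 1.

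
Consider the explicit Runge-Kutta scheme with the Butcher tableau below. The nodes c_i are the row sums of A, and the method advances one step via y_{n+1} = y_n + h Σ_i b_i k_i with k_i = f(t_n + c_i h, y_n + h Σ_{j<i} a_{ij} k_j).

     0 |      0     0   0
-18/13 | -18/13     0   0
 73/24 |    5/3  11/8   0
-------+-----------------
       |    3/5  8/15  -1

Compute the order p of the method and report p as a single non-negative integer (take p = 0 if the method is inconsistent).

0

b = (3/5, 8/15, -1)
c = (0, -18/13, 73/24)
Ac = (0, 0, -99/52)
Σ b_i: 3/5·1 + 8/15·1 + (-1)·1 = 2/15 ≠ 1 ⇒ order 0.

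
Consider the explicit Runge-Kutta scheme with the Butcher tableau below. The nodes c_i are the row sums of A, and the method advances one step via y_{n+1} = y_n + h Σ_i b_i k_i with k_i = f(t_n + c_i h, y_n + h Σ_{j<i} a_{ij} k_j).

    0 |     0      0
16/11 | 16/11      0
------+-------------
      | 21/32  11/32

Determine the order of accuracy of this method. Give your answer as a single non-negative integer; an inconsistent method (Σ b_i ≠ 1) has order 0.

2

b = (21/32, 11/32)
c = (0, 16/11)
Σ b_i: 21/32·1 + 11/32·1 = 1 ✓
b·c: 11/32·16/11 = 1/2 ✓; 2 stages ⇒ order 2.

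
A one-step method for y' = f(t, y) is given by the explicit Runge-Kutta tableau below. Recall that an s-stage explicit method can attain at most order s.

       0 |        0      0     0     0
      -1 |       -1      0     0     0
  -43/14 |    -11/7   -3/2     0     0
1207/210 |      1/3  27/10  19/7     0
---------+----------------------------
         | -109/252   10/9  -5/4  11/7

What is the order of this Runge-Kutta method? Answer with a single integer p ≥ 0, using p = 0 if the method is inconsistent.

b = (-109/252, 10/9, -5/4, 11/7)
c = (0, -1, -43/14, 1207/210)
Ac = (0, 0, 3/2, -2704/245)
Σ b_i: (-109/252)·1 + 10/9·1 + (-5/4)·1 + 11/7·1 = 1 ✓
b·c: 10/9·(-1) + (-5/4)·(-43/14) + 11/7·1207/210 = 207449/17640 ≠ 1/2 ⇒ order 1.

1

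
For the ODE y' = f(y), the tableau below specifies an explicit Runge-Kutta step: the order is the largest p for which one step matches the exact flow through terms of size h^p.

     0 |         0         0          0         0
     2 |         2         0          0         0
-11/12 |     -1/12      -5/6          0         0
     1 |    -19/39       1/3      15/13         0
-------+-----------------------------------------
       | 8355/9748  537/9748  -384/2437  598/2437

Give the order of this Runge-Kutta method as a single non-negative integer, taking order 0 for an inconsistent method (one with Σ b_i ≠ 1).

b = (8355/9748, 537/9748, -384/2437, 598/2437)
c = (0, 2, -11/12, 1)
Ac = (0, 0, -5/3, -61/156)
Σ b_i: 8355/9748·1 + 537/9748·1 + (-384/2437)·1 + 598/2437·1 = 1 ✓
b·c: 537/9748·2 + (-384/2437)·(-11/12) + 598/2437·1 = 1/2 ✓
b·c²: 537/9748·4 + (-384/2437)·121/144 + 598/2437·1 = 1/3 ✓
b·Ac: (-384/2437)·(-5/3) + 598/2437·(-61/156) = 1/6 ✓
b·c³: 537/9748·8 + (-384/2437)·(-1331/1728) + 598/2437·1 = 17710/21933 ≠ 1/4 ⇒ order 3.
b·(c∘Ac): (-384/2437)·55/36 + 598/2437·(-61/156) = -1641/4874 ≠ 1/8
b·Ac²: (-384/2437)·(-10/3) + 598/2437·479/208 = 21257/19496 ≠ 1/12
b·A²c: 598/2437·(-25/13) = -1150/2437 ≠ 1/24

3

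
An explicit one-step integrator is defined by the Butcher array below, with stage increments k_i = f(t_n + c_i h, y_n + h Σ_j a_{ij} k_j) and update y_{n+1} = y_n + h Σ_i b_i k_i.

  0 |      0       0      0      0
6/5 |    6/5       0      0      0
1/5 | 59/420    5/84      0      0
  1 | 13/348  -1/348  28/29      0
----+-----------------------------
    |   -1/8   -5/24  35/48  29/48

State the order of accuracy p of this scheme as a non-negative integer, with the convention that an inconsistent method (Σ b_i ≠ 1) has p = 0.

4

b = (-1/8, -5/24, 35/48, 29/48)
c = (0, 6/5, 1/5, 1)
Ac = (0, 0, 1/14, 11/58)
Σ b_i: (-1/8)·1 + (-5/24)·1 + 35/48·1 + 29/48·1 = 1 ✓
b·c: (-5/24)·6/5 + 35/48·1/5 + 29/48·1 = 1/2 ✓
b·c²: (-5/24)·36/25 + 35/48·1/25 + 29/48·1 = 1/3 ✓
b·Ac: 35/48·1/14 + 29/48·11/58 = 1/6 ✓
b·c³: (-5/24)·216/125 + 35/48·1/125 + 29/48·1 = 1/4 ✓
b·(c∘Ac): 35/48·1/70 + 29/48·11/58 = 1/8 ✓
b·Ac²: 35/48·3/35 + 29/48·1/29 = 1/12 ✓
b·A²c: 29/48·2/29 = 1/24 ✓; 4 stages ⇒ order 4.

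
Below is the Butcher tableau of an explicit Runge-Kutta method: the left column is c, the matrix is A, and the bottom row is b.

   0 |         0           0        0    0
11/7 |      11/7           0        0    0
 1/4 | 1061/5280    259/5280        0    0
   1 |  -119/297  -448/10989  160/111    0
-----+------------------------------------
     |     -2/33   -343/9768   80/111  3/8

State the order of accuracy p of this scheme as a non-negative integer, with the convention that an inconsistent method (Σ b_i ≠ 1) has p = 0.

4

b = (-2/33, -343/9768, 80/111, 3/8)
c = (0, 11/7, 1/4, 1)
Ac = (0, 0, 37/480, 8/27)
Σ b_i: (-2/33)·1 + (-343/9768)·1 + 80/111·1 + 3/8·1 = 1 ✓
b·c: (-343/9768)·11/7 + 80/111·1/4 + 3/8·1 = 1/2 ✓
b·c²: (-343/9768)·121/49 + 80/111·1/16 + 3/8·1 = 1/3 ✓
b·Ac: 80/111·37/480 + 3/8·8/27 = 1/6 ✓
b·c³: (-343/9768)·1331/343 + 80/111·1/64 + 3/8·1 = 1/4 ✓
b·(c∘Ac): 80/111·37/1920 + 3/8·8/27 = 1/8 ✓
b·Ac²: 80/111·407/3360 + 3/8·(-2/189) = 1/12 ✓
b·A²c: 3/8·1/9 = 1/24 ✓; 4 stages ⇒ order 4.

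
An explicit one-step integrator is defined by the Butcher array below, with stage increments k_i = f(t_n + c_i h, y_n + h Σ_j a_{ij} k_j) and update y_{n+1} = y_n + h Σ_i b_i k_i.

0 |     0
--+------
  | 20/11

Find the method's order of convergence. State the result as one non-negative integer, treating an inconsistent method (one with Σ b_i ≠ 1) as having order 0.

b = (20/11)
c = (0)
Σ b_i: 20/11·1 = 20/11 ≠ 1 ⇒ order 0.

0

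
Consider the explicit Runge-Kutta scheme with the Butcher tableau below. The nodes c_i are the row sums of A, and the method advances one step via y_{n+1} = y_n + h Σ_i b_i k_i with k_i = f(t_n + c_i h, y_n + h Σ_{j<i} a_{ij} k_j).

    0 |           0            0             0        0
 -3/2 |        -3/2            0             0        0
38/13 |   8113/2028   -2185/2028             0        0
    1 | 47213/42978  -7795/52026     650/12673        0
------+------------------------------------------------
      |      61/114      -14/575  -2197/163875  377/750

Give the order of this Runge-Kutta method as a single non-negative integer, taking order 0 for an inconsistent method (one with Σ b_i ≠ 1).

4

b = (61/114, -14/575, -2197/163875, 377/750)
c = (0, -3/2, 38/13, 1)
Ac = (0, 0, 2185/1352, 565/1508)
Σ b_i: 61/114·1 + (-14/575)·1 + (-2197/163875)·1 + 377/750·1 = 1 ✓
b·c: (-14/575)·(-3/2) + (-2197/163875)·38/13 + 377/750·1 = 1/2 ✓
b·c²: (-14/575)·9/4 + (-2197/163875)·1444/169 + 377/750·1 = 1/3 ✓
b·Ac: (-2197/163875)·2185/1352 + 377/750·565/1508 = 1/6 ✓
b·c³: (-14/575)·(-27/8) + (-2197/163875)·54872/2197 + 377/750·1 = 1/4 ✓
b·(c∘Ac): (-2197/163875)·41515/8788 + 377/750·565/1508 = 1/8 ✓
b·Ac²: (-2197/163875)·(-6555/2704) + 377/750·305/3016 = 1/12 ✓
b·A²c: 377/750·125/1508 = 1/24 ✓; 4 stages ⇒ order 4.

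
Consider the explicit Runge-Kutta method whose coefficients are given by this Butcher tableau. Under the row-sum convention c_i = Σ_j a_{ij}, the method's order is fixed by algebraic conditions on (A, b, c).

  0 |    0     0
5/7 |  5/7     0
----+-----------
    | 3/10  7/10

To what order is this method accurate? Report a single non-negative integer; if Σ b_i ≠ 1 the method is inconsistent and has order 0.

b = (3/10, 7/10)
c = (0, 5/7)
Σ b_i: 3/10·1 + 7/10·1 = 1 ✓
b·c: 7/10·5/7 = 1/2 ✓; 2 stages ⇒ order 2.

2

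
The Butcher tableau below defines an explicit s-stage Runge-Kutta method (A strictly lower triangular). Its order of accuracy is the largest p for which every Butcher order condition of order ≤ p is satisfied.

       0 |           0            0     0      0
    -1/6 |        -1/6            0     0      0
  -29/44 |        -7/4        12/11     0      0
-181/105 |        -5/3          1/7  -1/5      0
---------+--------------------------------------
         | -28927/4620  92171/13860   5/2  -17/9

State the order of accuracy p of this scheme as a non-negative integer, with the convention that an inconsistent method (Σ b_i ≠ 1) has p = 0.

b = (-28927/4620, 92171/13860, 5/2, -17/9)
c = (0, -1/6, -29/44, -181/105)
Ac = (0, 0, -2/11, 499/4620)
Σ b_i: (-28927/4620)·1 + 92171/13860·1 + 5/2·1 + (-17/9)·1 = 1 ✓
b·c: 92171/13860·(-1/6) + 5/2·(-29/44) + (-17/9)·(-181/105) = 1/2 ✓
b·c²: 92171/13860·1/36 + 5/2·841/1936 + (-17/9)·32761/11025 = -556082423/128066400 ≠ 1/3 ⇒ order 2.
b·Ac: 5/2·(-2/11) + (-17/9)·499/4620 = -27383/41580 ≠ 1/6

2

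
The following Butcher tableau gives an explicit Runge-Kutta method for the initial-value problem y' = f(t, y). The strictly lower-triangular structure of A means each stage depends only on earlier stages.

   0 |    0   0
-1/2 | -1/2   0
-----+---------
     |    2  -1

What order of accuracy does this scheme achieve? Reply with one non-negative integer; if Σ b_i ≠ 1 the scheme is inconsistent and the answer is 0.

b = (2, -1)
c = (0, -1/2)
Σ b_i: 2·1 + (-1)·1 = 1 ✓
b·c: (-1)·(-1/2) = 1/2 ✓; 2 stages ⇒ order 2.

2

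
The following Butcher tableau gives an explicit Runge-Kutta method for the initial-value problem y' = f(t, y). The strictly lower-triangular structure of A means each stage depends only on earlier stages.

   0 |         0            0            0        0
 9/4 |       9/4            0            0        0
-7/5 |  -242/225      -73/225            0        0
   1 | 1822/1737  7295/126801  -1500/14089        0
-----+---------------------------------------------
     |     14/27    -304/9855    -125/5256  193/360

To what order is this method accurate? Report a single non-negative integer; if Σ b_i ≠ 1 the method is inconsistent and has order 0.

4

b = (14/27, -304/9855, -125/5256, 193/360)
c = (0, 9/4, -7/5, 1)
Ac = (0, 0, -73/100, 215/772)
Σ b_i: 14/27·1 + (-304/9855)·1 + (-125/5256)·1 + 193/360·1 = 1 ✓
b·c: (-304/9855)·9/4 + (-125/5256)·(-7/5) + 193/360·1 = 1/2 ✓
b·c²: (-304/9855)·81/16 + (-125/5256)·49/25 + 193/360·1 = 1/3 ✓
b·Ac: (-125/5256)·(-73/100) + 193/360·215/772 = 1/6 ✓
b·c³: (-304/9855)·729/64 + (-125/5256)·(-343/125) + 193/360·1 = 1/4 ✓
b·(c∘Ac): (-125/5256)·511/500 + 193/360·215/772 = 1/8 ✓
b·Ac²: (-125/5256)·(-657/400) + 193/360·255/3088 = 1/12 ✓
b·A²c: 193/360·15/193 = 1/24 ✓; 4 stages ⇒ order 4.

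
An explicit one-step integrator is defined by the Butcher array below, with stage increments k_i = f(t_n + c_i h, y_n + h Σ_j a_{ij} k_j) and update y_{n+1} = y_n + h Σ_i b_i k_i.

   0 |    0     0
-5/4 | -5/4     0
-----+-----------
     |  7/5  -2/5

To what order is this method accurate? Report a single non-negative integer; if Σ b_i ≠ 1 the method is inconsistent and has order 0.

b = (7/5, -2/5)
c = (0, -5/4)
Σ b_i: 7/5·1 + (-2/5)·1 = 1 ✓
b·c: (-2/5)·(-5/4) = 1/2 ✓; 2 stages ⇒ order 2.

2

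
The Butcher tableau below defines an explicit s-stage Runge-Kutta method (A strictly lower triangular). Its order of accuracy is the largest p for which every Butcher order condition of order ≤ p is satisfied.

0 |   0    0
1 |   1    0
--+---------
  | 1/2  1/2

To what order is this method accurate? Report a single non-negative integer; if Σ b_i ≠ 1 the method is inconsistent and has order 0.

b = (1/2, 1/2)
c = (0, 1)
Σ b_i: 1/2·1 + 1/2·1 = 1 ✓
b·c: 1/2·1 = 1/2 ✓; 2 stages ⇒ order 2.

2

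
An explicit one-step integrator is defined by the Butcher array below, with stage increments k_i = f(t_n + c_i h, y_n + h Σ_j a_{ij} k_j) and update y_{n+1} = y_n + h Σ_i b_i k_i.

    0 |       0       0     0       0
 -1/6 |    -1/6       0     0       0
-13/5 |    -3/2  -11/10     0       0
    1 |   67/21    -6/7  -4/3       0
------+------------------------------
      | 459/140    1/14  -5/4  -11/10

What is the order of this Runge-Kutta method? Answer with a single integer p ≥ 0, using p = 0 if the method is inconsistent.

b = (459/140, 1/14, -5/4, -11/10)
c = (0, -1/6, -13/5, 1)
Ac = (0, 0, 11/60, 379/105)
Σ b_i: 459/140·1 + 1/14·1 + (-5/4)·1 + (-11/10)·1 = 1 ✓
b·c: 1/14·(-1/6) + (-5/4)·(-13/5) + (-11/10)·1 = 449/210 ≠ 1/2 ⇒ order 1.

1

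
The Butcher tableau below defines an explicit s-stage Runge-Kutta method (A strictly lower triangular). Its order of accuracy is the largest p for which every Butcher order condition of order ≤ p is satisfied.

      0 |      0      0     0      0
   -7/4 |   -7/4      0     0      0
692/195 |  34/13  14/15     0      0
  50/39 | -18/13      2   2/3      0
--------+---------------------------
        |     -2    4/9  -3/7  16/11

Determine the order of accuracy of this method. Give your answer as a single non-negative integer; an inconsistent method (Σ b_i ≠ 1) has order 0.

b = (-2, 4/9, -3/7, 16/11)
c = (0, -7/4, 692/195, 50/39)
Ac = (0, 0, -49/30, -1327/1170)
Σ b_i: (-2)·1 + 4/9·1 + (-3/7)·1 + 16/11·1 = -367/693 ≠ 1 ⇒ order 0.

0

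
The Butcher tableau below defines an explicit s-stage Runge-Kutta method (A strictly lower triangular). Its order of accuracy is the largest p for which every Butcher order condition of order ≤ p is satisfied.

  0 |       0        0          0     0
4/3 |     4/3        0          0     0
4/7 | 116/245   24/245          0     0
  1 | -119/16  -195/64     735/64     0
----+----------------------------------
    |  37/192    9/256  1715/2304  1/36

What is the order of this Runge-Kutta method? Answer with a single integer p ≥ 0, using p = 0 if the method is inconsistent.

b = (37/192, 9/256, 1715/2304, 1/36)
c = (0, 4/3, 4/7, 1)
Ac = (0, 0, 32/245, 5/2)
Σ b_i: 37/192·1 + 9/256·1 + 1715/2304·1 + 1/36·1 = 1 ✓
b·c: 9/256·4/3 + 1715/2304·4/7 + 1/36·1 = 1/2 ✓
b·c²: 9/256·16/9 + 1715/2304·16/49 + 1/36·1 = 1/3 ✓
b·Ac: 1715/2304·32/245 + 1/36·5/2 = 1/6 ✓
b·c³: 9/256·64/27 + 1715/2304·64/343 + 1/36·1 = 1/4 ✓
b·(c∘Ac): 1715/2304·128/1715 + 1/36·5/2 = 1/8 ✓
b·Ac²: 1715/2304·128/735 + 1/36·(-5/3) = 1/12 ✓
b·A²c: 1/36·3/2 = 1/24 ✓; 4 stages ⇒ order 4.

4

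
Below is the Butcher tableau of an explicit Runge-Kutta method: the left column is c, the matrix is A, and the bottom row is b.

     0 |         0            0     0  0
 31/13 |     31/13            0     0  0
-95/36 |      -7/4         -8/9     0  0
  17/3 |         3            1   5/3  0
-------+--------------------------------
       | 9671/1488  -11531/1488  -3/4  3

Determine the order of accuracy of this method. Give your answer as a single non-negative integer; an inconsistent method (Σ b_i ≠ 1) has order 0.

2

b = (9671/1488, -11531/1488, -3/4, 3)
c = (0, 31/13, -95/36, 17/3)
Ac = (0, 0, -248/117, -2827/1404)
Σ b_i: 9671/1488·1 + (-11531/1488)·1 + (-3/4)·1 + 3·1 = 1 ✓
b·c: (-11531/1488)·31/13 + (-3/4)·(-95/36) + 3·17/3 = 1/2 ✓
b·c²: (-11531/1488)·961/169 + (-3/4)·9025/1296 + 3·289/9 = 1056815/22464 ≠ 1/3 ⇒ order 2.
b·Ac: (-3/4)·(-248/117) + 3·(-2827/1404) = -2083/468 ≠ 1/6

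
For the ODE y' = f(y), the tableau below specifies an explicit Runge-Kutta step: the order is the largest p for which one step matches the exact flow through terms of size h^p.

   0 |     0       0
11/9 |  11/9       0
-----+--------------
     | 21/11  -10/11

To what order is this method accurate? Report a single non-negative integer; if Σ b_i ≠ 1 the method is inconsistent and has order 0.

b = (21/11, -10/11)
c = (0, 11/9)
Σ b_i: 21/11·1 + (-10/11)·1 = 1 ✓
b·c: (-10/11)·11/9 = -10/9 ≠ 1/2 ⇒ order 1.

1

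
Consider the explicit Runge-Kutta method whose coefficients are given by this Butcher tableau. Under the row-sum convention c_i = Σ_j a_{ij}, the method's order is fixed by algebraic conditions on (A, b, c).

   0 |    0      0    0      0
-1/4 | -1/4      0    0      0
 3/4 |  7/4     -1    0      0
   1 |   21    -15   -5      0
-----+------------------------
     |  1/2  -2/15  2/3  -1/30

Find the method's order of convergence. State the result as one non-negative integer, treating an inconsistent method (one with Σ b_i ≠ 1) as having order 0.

b = (1/2, -2/15, 2/3, -1/30)
c = (0, -1/4, 3/4, 1)
Ac = (0, 0, 1/4, 0)
Σ b_i: 1/2·1 + (-2/15)·1 + 2/3·1 + (-1/30)·1 = 1 ✓
b·c: (-2/15)·(-1/4) + 2/3·3/4 + (-1/30)·1 = 1/2 ✓
b·c²: (-2/15)·1/16 + 2/3·9/16 + (-1/30)·1 = 1/3 ✓
b·Ac: 2/3·1/4 = 1/6 ✓
b·c³: (-2/15)·(-1/64) + 2/3·27/64 + (-1/30)·1 = 1/4 ✓
b·(c∘Ac): 2/3·3/16 = 1/8 ✓
b·Ac²: 2/3·(-1/16) + (-1/30)·(-15/4) = 1/12 ✓
b·A²c: (-1/30)·(-5/4) = 1/24 ✓; 4 stages ⇒ order 4.

4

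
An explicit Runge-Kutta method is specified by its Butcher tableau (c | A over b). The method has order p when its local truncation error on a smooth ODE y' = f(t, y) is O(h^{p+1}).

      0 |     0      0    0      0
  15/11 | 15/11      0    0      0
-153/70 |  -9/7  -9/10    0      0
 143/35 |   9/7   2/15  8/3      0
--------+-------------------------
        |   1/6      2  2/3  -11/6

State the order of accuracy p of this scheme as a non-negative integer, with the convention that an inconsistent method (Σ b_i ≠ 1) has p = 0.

1

b = (1/6, 2, 2/3, -11/6)
c = (0, 15/11, -153/70, 143/35)
Ac = (0, 0, -27/22, -2174/385)
Σ b_i: 1/6·1 + 2·1 + 2/3·1 + (-11/6)·1 = 1 ✓
b·c: 2·15/11 + 2/3·(-153/70) + (-11/6)·143/35 = -14369/2310 ≠ 1/2 ⇒ order 1.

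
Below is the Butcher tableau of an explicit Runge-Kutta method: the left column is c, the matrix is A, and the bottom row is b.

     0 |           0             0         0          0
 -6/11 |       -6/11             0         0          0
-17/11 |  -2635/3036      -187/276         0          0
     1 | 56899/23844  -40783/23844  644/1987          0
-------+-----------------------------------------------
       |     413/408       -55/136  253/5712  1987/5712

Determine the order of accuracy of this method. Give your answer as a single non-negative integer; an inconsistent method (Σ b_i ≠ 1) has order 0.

4

b = (413/408, -55/136, 253/5712, 1987/5712)
c = (0, -6/11, -17/11, 1)
Ac = (0, 0, 17/46, 1717/3974)
Σ b_i: 413/408·1 + (-55/136)·1 + 253/5712·1 + 1987/5712·1 = 1 ✓
b·c: (-55/136)·(-6/11) + 253/5712·(-17/11) + 1987/5712·1 = 1/2 ✓
b·c²: (-55/136)·36/121 + 253/5712·289/121 + 1987/5712·1 = 1/3 ✓
b·Ac: 253/5712·17/46 + 1987/5712·1717/3974 = 1/6 ✓
b·c³: (-55/136)·(-216/1331) + 253/5712·(-4913/1331) + 1987/5712·1 = 1/4 ✓
b·(c∘Ac): 253/5712·(-289/506) + 1987/5712·1717/3974 = 1/8 ✓
b·Ac²: 253/5712·(-51/253) + 1987/5712·527/1987 = 1/12 ✓
b·A²c: 1987/5712·238/1987 = 1/24 ✓; 4 stages ⇒ order 4.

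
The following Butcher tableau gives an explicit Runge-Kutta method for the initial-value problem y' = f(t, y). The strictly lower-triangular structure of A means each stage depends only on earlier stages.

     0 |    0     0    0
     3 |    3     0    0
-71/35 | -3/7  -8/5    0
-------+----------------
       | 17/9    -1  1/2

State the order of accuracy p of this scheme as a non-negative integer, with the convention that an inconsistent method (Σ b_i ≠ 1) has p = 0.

b = (17/9, -1, 1/2)
c = (0, 3, -71/35)
Ac = (0, 0, -24/5)
Σ b_i: 17/9·1 + (-1)·1 + 1/2·1 = 25/18 ≠ 1 ⇒ order 0.

0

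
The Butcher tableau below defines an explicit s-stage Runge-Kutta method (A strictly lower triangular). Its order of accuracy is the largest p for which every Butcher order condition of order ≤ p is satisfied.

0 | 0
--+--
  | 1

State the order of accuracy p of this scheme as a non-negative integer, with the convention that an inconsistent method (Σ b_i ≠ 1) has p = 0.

b = (1)
c = (0)
Σ b_i: 1·1 = 1 ✓; 1 stage ⇒ order 1.

1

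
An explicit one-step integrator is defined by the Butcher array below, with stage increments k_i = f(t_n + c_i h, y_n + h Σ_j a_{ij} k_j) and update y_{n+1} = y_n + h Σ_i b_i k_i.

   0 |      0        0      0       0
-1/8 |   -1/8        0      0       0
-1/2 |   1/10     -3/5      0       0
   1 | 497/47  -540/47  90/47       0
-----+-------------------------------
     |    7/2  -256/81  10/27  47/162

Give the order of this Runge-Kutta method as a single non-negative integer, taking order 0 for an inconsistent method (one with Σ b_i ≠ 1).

4

b = (7/2, -256/81, 10/27, 47/162)
c = (0, -1/8, -1/2, 1)
Ac = (0, 0, 3/40, 45/94)
Σ b_i: 7/2·1 + (-256/81)·1 + 10/27·1 + 47/162·1 = 1 ✓
b·c: (-256/81)·(-1/8) + 10/27·(-1/2) + 47/162·1 = 1/2 ✓
b·c²: (-256/81)·1/64 + 10/27·1/4 + 47/162·1 = 1/3 ✓
b·Ac: 10/27·3/40 + 47/162·45/94 = 1/6 ✓
b·c³: (-256/81)·(-1/512) + 10/27·(-1/8) + 47/162·1 = 1/4 ✓
b·(c∘Ac): 10/27·(-3/80) + 47/162·45/94 = 1/8 ✓
b·Ac²: 10/27·(-3/320) + 47/162·225/752 = 1/12 ✓
b·A²c: 47/162·27/188 = 1/24 ✓; 4 stages ⇒ order 4.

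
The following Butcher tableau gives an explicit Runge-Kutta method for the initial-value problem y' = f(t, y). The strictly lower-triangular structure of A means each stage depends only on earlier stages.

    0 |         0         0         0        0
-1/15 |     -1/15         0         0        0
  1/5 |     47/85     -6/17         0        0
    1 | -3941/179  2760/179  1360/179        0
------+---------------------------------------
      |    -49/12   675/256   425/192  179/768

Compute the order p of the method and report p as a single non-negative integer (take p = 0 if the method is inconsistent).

4

b = (-49/12, 675/256, 425/192, 179/768)
c = (0, -1/15, 1/5, 1)
Ac = (0, 0, 2/85, 88/179)
Σ b_i: (-49/12)·1 + 675/256·1 + 425/192·1 + 179/768·1 = 1 ✓
b·c: 675/256·(-1/15) + 425/192·1/5 + 179/768·1 = 1/2 ✓
b·c²: 675/256·1/225 + 425/192·1/25 + 179/768·1 = 1/3 ✓
b·Ac: 425/192·2/85 + 179/768·88/179 = 1/6 ✓
b·c³: 675/256·(-1/3375) + 425/192·1/125 + 179/768·1 = 1/4 ✓
b·(c∘Ac): 425/192·2/425 + 179/768·88/179 = 1/8 ✓
b·Ac²: 425/192·(-2/1275) + 179/768·200/537 = 1/12 ✓
b·A²c: 179/768·32/179 = 1/24 ✓; 4 stages ⇒ order 4.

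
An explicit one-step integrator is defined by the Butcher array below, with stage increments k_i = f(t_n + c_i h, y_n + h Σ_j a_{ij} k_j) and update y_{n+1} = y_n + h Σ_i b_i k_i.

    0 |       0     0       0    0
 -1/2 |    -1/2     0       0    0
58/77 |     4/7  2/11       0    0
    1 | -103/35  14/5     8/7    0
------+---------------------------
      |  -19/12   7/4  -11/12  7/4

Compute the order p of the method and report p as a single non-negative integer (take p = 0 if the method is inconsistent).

b = (-19/12, 7/4, -11/12, 7/4)
c = (0, -1/2, 58/77, 1)
Ac = (0, 0, -1/11, -1453/2695)
Σ b_i: (-19/12)·1 + 7/4·1 + (-11/12)·1 + 7/4·1 = 1 ✓
b·c: 7/4·(-1/2) + (-11/12)·58/77 + 7/4·1 = 31/168 ≠ 1/2 ⇒ order 1.

1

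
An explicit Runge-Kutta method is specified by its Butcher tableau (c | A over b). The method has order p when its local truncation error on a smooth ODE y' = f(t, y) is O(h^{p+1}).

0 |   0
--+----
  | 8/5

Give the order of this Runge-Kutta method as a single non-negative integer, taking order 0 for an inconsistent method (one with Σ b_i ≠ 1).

0

b = (8/5)
c = (0)
Σ b_i: 8/5·1 = 8/5 ≠ 1 ⇒ order 0.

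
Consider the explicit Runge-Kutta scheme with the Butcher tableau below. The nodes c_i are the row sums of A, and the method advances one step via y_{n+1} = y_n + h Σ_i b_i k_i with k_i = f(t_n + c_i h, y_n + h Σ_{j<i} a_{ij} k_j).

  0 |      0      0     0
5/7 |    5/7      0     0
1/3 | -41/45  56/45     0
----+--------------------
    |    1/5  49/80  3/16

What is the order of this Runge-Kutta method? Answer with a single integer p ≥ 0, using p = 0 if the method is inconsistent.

b = (1/5, 49/80, 3/16)
c = (0, 5/7, 1/3)
Ac = (0, 0, 8/9)
Σ b_i: 1/5·1 + 49/80·1 + 3/16·1 = 1 ✓
b·c: 49/80·5/7 + 3/16·1/3 = 1/2 ✓
b·c²: 49/80·25/49 + 3/16·1/9 = 1/3 ✓
b·Ac: 3/16·8/9 = 1/6 ✓; 3 stages ⇒ order 3.

3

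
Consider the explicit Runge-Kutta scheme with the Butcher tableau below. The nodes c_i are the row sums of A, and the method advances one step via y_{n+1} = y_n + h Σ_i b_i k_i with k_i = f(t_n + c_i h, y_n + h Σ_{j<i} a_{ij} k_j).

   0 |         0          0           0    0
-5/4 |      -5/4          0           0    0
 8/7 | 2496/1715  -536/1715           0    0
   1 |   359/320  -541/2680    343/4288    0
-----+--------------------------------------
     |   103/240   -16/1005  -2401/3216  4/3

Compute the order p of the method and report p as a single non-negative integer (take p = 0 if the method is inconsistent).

4

b = (103/240, -16/1005, -2401/3216, 4/3)
c = (0, -5/4, 8/7, 1)
Ac = (0, 0, 134/343, 11/32)
Σ b_i: 103/240·1 + (-16/1005)·1 + (-2401/3216)·1 + 4/3·1 = 1 ✓
b·c: (-16/1005)·(-5/4) + (-2401/3216)·8/7 + 4/3·1 = 1/2 ✓
b·c²: (-16/1005)·25/16 + (-2401/3216)·64/49 + 4/3·1 = 1/3 ✓
b·Ac: (-2401/3216)·134/343 + 4/3·11/32 = 1/6 ✓
b·c³: (-16/1005)·(-125/64) + (-2401/3216)·512/343 + 4/3·1 = 1/4 ✓
b·(c∘Ac): (-2401/3216)·1072/2401 + 4/3·11/32 = 1/8 ✓
b·Ac²: (-2401/3216)·(-335/686) + 4/3·(-27/128) = 1/12 ✓
b·A²c: 4/3·1/32 = 1/24 ✓; 4 stages ⇒ order 4.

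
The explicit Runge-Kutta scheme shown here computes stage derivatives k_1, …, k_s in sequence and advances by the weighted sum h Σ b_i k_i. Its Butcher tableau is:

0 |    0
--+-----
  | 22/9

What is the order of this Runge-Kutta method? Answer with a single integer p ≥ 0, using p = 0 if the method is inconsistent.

0

b = (22/9)
c = (0)
Σ b_i: 22/9·1 = 22/9 ≠ 1 ⇒ order 0.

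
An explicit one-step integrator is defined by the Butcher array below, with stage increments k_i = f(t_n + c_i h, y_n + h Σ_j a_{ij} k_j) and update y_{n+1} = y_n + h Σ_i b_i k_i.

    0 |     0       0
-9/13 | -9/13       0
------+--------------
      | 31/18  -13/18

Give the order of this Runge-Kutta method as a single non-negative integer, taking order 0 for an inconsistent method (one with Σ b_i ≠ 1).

b = (31/18, -13/18)
c = (0, -9/13)
Σ b_i: 31/18·1 + (-13/18)·1 = 1 ✓
b·c: (-13/18)·(-9/13) = 1/2 ✓; 2 stages ⇒ order 2.

2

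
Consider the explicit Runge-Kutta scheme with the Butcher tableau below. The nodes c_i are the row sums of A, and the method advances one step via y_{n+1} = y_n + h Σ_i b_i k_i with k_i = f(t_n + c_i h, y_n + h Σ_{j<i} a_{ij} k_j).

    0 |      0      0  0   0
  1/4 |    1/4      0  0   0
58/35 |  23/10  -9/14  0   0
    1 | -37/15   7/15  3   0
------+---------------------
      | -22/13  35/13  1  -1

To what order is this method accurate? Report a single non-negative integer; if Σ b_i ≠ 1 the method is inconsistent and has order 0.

1

b = (-22/13, 35/13, 1, -1)
c = (0, 1/4, 58/35, 1)
Ac = (0, 0, -9/56, 2137/420)
Σ b_i: (-22/13)·1 + 35/13·1 + 1·1 + (-1)·1 = 1 ✓
b·c: 35/13·1/4 + 1·58/35 + (-1)·1 = 2421/1820 ≠ 1/2 ⇒ order 1.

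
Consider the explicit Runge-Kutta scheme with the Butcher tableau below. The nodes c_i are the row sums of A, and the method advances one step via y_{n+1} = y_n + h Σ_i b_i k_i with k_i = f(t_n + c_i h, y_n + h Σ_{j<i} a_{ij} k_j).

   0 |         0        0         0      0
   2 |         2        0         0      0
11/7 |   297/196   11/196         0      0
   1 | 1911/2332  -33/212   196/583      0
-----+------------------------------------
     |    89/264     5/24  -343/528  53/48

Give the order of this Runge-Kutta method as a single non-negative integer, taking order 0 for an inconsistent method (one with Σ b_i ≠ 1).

4

b = (89/264, 5/24, -343/528, 53/48)
c = (0, 2, 11/7, 1)
Ac = (0, 0, 11/98, 23/106)
Σ b_i: 89/264·1 + 5/24·1 + (-343/528)·1 + 53/48·1 = 1 ✓
b·c: 5/24·2 + (-343/528)·11/7 + 53/48·1 = 1/2 ✓
b·c²: 5/24·4 + (-343/528)·121/49 + 53/48·1 = 1/3 ✓
b·Ac: (-343/528)·11/98 + 53/48·23/106 = 1/6 ✓
b·c³: 5/24·8 + (-343/528)·1331/343 + 53/48·1 = 1/4 ✓
b·(c∘Ac): (-343/528)·121/686 + 53/48·23/106 = 1/8 ✓
b·Ac²: (-343/528)·11/49 + 53/48·11/53 = 1/12 ✓
b·A²c: 53/48·2/53 = 1/24 ✓; 4 stages ⇒ order 4.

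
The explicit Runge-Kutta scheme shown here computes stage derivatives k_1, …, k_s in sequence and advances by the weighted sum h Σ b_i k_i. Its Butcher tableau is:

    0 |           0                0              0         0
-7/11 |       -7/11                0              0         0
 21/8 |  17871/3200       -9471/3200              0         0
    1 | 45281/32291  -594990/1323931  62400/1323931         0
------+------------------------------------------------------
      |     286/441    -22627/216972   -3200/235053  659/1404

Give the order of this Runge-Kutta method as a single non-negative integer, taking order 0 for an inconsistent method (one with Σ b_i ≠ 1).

b = (286/441, -22627/216972, -3200/235053, 659/1404)
c = (0, -7/11, 21/8, 1)
Ac = (0, 0, 6027/3200, 270/659)
Σ b_i: 286/441·1 + (-22627/216972)·1 + (-3200/235053)·1 + 659/1404·1 = 1 ✓
b·c: (-22627/216972)·(-7/11) + (-3200/235053)·21/8 + 659/1404·1 = 1/2 ✓
b·c²: (-22627/216972)·49/121 + (-3200/235053)·441/64 + 659/1404·1 = 1/3 ✓
b·Ac: (-3200/235053)·6027/3200 + 659/1404·270/659 = 1/6 ✓
b·c³: (-22627/216972)·(-343/1331) + (-3200/235053)·9261/512 + 659/1404·1 = 1/4 ✓
b·(c∘Ac): (-3200/235053)·126567/25600 + 659/1404·270/659 = 1/8 ✓
b·Ac²: (-3200/235053)·(-42189/35200) + 659/1404·1035/7249 = 1/12 ✓
b·A²c: 659/1404·117/1318 = 1/24 ✓; 4 stages ⇒ order 4.

4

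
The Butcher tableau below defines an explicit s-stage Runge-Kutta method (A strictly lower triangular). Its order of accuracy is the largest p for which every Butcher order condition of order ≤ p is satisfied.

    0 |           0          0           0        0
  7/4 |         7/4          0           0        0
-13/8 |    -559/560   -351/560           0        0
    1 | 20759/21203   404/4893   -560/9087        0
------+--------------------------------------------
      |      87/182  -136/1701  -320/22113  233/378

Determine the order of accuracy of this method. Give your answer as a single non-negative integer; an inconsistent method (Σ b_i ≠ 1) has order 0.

4

b = (87/182, -136/1701, -320/22113, 233/378)
c = (0, 7/4, -13/8, 1)
Ac = (0, 0, -351/320, 57/233)
Σ b_i: 87/182·1 + (-136/1701)·1 + (-320/22113)·1 + 233/378·1 = 1 ✓
b·c: (-136/1701)·7/4 + (-320/22113)·(-13/8) + 233/378·1 = 1/2 ✓
b·c²: (-136/1701)·49/16 + (-320/22113)·169/64 + 233/378·1 = 1/3 ✓
b·Ac: (-320/22113)·(-351/320) + 233/378·57/233 = 1/6 ✓
b·c³: (-136/1701)·343/64 + (-320/22113)·(-2197/512) + 233/378·1 = 1/4 ✓
b·(c∘Ac): (-320/22113)·4563/2560 + 233/378·57/233 = 1/8 ✓
b·Ac²: (-320/22113)·(-2457/1280) + 233/378·21/233 = 1/12 ✓
b·A²c: 233/378·63/932 = 1/24 ✓; 4 stages ⇒ order 4.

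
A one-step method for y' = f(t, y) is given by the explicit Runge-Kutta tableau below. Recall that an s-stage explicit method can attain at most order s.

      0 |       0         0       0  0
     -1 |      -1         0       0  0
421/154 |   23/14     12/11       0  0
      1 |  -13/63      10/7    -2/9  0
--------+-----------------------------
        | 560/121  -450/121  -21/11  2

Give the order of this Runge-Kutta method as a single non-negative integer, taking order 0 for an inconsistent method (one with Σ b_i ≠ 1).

b = (560/121, -450/121, -21/11, 2)
c = (0, -1, 421/154, 1)
Ac = (0, 0, -12/11, -1411/693)
Σ b_i: 560/121·1 + (-450/121)·1 + (-21/11)·1 + 2·1 = 1 ✓
b·c: (-450/121)·(-1) + (-21/11)·421/154 + 2·1 = 1/2 ✓
b·c²: (-450/121)·1 + (-21/11)·177241/23716 + 2·1 = -595787/37268 ≠ 1/3 ⇒ order 2.
b·Ac: (-21/11)·(-12/11) + 2·(-1411/693) = -15166/7623 ≠ 1/6

2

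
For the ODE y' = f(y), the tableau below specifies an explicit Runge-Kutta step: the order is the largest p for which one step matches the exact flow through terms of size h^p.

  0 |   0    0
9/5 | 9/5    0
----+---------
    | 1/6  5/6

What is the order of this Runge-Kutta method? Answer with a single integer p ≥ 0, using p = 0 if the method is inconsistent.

b = (1/6, 5/6)
c = (0, 9/5)
Σ b_i: 1/6·1 + 5/6·1 = 1 ✓
b·c: 5/6·9/5 = 3/2 ≠ 1/2 ⇒ order 1.

1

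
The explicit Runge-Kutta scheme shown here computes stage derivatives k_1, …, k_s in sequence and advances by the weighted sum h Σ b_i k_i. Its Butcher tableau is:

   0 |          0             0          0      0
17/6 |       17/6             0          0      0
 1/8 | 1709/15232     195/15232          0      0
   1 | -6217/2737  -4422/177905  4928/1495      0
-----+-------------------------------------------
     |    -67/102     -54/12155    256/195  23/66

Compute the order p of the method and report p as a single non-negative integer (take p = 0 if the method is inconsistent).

b = (-67/102, -54/12155, 256/195, 23/66)
c = (0, 17/6, 1/8, 1)
Ac = (0, 0, 65/1792, 55/161)
Σ b_i: (-67/102)·1 + (-54/12155)·1 + 256/195·1 + 23/66·1 = 1 ✓
b·c: (-54/12155)·17/6 + 256/195·1/8 + 23/66·1 = 1/2 ✓
b·c²: (-54/12155)·289/36 + 256/195·1/64 + 23/66·1 = 1/3 ✓
b·Ac: 256/195·65/1792 + 23/66·55/161 = 1/6 ✓
b·c³: (-54/12155)·4913/216 + 256/195·1/512 + 23/66·1 = 1/4 ✓
b·(c∘Ac): 256/195·65/14336 + 23/66·55/161 = 1/8 ✓
b·Ac²: 256/195·1105/10752 + 23/66·(-143/966) = 1/12 ✓
b·A²c: 23/66·11/92 = 1/24 ✓; 4 stages ⇒ order 4.

4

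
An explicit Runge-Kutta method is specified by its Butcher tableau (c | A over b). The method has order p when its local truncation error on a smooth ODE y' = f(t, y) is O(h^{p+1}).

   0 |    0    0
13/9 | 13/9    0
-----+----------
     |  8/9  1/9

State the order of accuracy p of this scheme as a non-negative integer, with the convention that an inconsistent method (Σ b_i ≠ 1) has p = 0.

1

b = (8/9, 1/9)
c = (0, 13/9)
Σ b_i: 8/9·1 + 1/9·1 = 1 ✓
b·c: 1/9·13/9 = 13/81 ≠ 1/2 ⇒ order 1.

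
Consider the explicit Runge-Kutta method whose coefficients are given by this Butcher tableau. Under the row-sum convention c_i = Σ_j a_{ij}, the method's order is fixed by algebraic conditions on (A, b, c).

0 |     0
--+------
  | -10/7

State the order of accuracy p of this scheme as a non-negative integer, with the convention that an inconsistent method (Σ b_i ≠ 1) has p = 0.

b = (-10/7)
c = (0)
Σ b_i: (-10/7)·1 = -10/7 ≠ 1 ⇒ order 0.

0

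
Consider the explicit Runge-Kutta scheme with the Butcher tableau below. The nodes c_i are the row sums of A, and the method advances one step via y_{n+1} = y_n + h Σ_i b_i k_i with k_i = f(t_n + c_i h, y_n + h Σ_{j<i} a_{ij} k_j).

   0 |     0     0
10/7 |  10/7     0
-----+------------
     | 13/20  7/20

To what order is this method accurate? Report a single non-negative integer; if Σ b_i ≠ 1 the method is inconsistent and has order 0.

2

b = (13/20, 7/20)
c = (0, 10/7)
Σ b_i: 13/20·1 + 7/20·1 = 1 ✓
b·c: 7/20·10/7 = 1/2 ✓; 2 stages ⇒ order 2.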